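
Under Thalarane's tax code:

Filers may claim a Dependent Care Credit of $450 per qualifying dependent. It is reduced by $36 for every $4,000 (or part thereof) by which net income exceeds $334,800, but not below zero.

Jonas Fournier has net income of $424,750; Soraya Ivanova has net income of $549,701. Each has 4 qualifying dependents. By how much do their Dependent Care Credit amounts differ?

Jonas ($424,750): Dependent Care Credit: base = 4 × $450 = $1,800. income exceeds $334,800 by $89,950, which is 23 full-or-partial $4,000 increments; reduction = 23 × $36 = $828, leaving $972.
Soraya ($549,701): Dependent Care Credit: base = 4 × $450 = $1,800. income exceeds $334,800 by $214,901 → 54 increments × $36 = $1,944 ≥ base, so the credit is $0.
Difference: |$972 − $0| = $972.

$972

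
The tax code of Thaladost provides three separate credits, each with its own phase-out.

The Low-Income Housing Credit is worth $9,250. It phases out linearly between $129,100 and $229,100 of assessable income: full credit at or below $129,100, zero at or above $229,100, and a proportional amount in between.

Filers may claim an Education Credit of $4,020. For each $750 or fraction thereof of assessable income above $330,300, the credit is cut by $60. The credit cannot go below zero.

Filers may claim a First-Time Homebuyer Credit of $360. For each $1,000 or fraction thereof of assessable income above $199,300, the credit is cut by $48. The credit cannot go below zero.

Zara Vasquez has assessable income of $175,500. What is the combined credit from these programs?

Low-Income Housing Credit: $175,500 is $46,400 into a $100,000 phase-out range, leaving 53,600/100,000 of the credit: $9,250 × 53,600/100,000 = $4,958.
Education Credit: $175,500 is at or below the $330,300 threshold, so the full $4,020 applies.
First-Time Homebuyer Credit: $175,500 is at or below the $199,300 threshold, so the full $360 applies.
Total: $4,958 + $4,020 + $360 = $9,338.

$9,338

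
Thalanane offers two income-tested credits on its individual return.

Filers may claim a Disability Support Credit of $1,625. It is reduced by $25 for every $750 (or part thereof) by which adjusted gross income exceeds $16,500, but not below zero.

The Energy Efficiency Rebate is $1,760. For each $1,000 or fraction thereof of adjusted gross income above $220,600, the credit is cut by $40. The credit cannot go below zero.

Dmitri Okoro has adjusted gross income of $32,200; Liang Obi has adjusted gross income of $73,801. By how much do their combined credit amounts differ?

$1,100

Dmitri ($32,200): Disability Support Credit: income exceeds $16,500 by $15,700, which is 21 full-or-partial $750 increments; reduction = 21 × $25 = $525, leaving $1,100. Energy Efficiency Rebate: $32,200 is at or below the $220,600 threshold, so the full $1,760 applies. total $1,100 + $1,760 = $2,860
Liang ($73,801): Disability Support Credit: income exceeds $16,500 by $57,301 → 77 increments × $25 = $1,925 ≥ base, so the credit is $0. Energy Efficiency Rebate: $73,801 is at or below the $220,600 threshold, so the full $1,760 applies. total $0 + $1,760 = $1,760
Difference: |$2,860 − $1,760| = $1,100.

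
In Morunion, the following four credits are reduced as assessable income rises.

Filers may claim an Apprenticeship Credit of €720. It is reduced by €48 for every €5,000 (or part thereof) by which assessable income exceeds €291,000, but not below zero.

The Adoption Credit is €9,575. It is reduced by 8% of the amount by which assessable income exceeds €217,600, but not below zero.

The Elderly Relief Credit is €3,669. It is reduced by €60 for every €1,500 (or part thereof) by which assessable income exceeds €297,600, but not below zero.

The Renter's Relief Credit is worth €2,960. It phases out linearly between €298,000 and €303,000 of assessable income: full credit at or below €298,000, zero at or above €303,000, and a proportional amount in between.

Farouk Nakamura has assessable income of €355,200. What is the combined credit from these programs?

Apprenticeship Credit: income exceeds €291,000 by €64,200, which is 13 full-or-partial €5,000 increments; reduction = 13 × €48 = €624, leaving €96.
Adoption Credit: 8% of the €137,600 excess over €217,600 is €11,008 ≥ base, so the credit is €0.
Elderly Relief Credit: income exceeds €297,600 by €57,600, which is 39 full-or-partial €1,500 increments; reduction = 39 × €60 = €2,340, leaving €1,329.
Renter's Relief Credit: €355,200 is at or above €303,000, so the credit is €0.
Total: €96 + €0 + €1,329 + €0 = €1,425.

€1,425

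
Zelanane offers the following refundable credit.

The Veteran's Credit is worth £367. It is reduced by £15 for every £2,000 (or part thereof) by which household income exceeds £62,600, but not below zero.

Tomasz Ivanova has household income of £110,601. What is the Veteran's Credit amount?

£0

Veteran's Credit: income exceeds £62,600 by £48,001 → 25 increments × £15 = £375 ≥ base, so the credit is £0.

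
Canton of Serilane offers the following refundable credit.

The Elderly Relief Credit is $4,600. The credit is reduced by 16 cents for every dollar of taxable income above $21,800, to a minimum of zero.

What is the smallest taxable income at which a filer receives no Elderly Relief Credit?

The credit falls by 16% of each dollar above $21,800, so it reaches zero when the excess is $4,600 / 16% = $28,750: income = $21,800 + $28,750 = $50,550.

$50,550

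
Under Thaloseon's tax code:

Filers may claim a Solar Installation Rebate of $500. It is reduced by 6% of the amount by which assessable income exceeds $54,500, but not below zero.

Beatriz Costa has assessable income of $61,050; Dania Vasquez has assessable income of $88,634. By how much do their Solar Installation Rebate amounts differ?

Beatriz ($61,050): Solar Installation Rebate: 6% of the $6,550 excess over $54,500 is $393; credit = $500 − $393 = $107.
Dania ($88,634): Solar Installation Rebate: 6% of the $34,134 excess over $54,500 is $2,048.04 ≥ base, so the credit is $0.
Difference: |$107 − $0| = $107.

$107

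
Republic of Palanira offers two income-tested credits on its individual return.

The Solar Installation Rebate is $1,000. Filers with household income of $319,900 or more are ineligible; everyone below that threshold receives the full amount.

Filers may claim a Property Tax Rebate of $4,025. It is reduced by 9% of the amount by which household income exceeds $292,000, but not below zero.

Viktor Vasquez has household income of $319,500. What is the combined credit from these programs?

$2,550

Solar Installation Rebate: $319,500 is below the $319,900 cutoff, so the full $1,000 applies.
Property Tax Rebate: 9% of the $27,500 excess over $292,000 is $2,475; credit = $4,025 − $2,475 = $1,550.
Total: $1,000 + $1,550 = $2,550.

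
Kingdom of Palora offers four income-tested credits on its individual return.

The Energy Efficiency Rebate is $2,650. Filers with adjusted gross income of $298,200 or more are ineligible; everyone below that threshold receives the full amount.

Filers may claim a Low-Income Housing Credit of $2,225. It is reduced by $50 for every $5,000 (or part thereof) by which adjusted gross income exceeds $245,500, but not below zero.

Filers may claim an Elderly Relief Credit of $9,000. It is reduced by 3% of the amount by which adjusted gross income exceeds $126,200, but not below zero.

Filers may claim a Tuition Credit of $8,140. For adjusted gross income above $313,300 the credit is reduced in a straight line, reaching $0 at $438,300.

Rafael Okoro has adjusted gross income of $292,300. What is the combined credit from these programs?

Energy Efficiency Rebate: $292,300 is below the $298,200 cutoff, so the full $2,650 applies.
Low-Income Housing Credit: income exceeds $245,500 by $46,800, which is 10 full-or-partial $5,000 increments; reduction = 10 × $50 = $500, leaving $1,725.
Elderly Relief Credit: 3% of the $166,100 excess over $126,200 is $4,983; credit = $9,000 − $4,983 = $4,017.
Tuition Credit: $292,300 is at or below the $313,300 threshold, so the full $8,140 applies.
Total: $2,650 + $1,725 + $4,017 + $8,140 = $16,532.

$16,532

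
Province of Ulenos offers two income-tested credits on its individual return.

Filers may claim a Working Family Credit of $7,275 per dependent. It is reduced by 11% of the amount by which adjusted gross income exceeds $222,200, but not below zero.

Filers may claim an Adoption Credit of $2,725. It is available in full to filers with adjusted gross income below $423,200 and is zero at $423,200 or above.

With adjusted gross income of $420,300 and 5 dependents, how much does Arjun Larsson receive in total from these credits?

Working Family Credit: base = 5 × $7,275 = $36,375. 11% of the $198,100 excess over $222,200 is $21,791; credit = $36,375 − $21,791 = $14,584.
Adoption Credit: $420,300 is below the $423,200 cutoff, so the full $2,725 applies.
Total: $14,584 + $2,725 = $17,309.

$17,309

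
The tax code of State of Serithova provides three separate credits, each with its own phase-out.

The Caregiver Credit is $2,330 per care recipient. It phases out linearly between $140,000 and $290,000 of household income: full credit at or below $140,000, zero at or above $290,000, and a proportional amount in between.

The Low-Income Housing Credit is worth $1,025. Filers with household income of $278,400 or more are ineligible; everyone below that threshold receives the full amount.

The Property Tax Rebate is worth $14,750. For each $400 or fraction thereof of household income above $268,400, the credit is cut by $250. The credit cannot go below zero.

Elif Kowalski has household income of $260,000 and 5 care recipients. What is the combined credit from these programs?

$18,105

Caregiver Credit: base = 5 × $2,330 = $11,650. $260,000 is $120,000 into a $150,000 phase-out range, leaving 30,000/150,000 of the credit: $11,650 × 30,000/150,000 = $2,330.
Low-Income Housing Credit: $260,000 is below the $278,400 cutoff, so the full $1,025 applies.
Property Tax Rebate: $260,000 is at or below the $268,400 threshold, so the full $14,750 applies.
Total: $2,330 + $1,025 + $14,750 = $18,105.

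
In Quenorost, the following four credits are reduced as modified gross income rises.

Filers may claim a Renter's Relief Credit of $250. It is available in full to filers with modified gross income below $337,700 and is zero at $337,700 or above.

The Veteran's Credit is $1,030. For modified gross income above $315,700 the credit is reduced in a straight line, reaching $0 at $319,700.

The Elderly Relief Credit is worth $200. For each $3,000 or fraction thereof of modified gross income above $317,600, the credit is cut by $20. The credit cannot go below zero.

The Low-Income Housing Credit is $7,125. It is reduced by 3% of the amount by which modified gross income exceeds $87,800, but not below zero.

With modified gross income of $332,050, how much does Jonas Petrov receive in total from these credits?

$350

Renter's Relief Credit: $332,050 is below the $337,700 cutoff, so the full $250 applies.
Veteran's Credit: $332,050 is at or above $319,700, so the credit is $0.
Elderly Relief Credit: income exceeds $317,600 by $14,450, which is 5 full-or-partial $3,000 increments; reduction = 5 × $20 = $100, leaving $100.
Low-Income Housing Credit: 3% of the $244,250 excess over $87,800 is $7,327.50 ≥ base, so the credit is $0.
Total: $250 + $0 + $100 + $0 = $350.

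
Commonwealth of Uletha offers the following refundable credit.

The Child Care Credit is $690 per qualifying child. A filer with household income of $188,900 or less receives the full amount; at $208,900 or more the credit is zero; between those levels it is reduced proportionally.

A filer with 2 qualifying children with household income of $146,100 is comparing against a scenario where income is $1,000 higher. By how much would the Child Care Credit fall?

$0

At $146,100 — base = 2 × $690 = $1,380. $146,100 is at or below the $188,900 threshold, so the full $1,380 applies.
At $147,100 — base = 2 × $690 = $1,380. $147,100 is at or below the $188,900 threshold, so the full $1,380 applies.
Lost: $1,380 − $1,380 = $0.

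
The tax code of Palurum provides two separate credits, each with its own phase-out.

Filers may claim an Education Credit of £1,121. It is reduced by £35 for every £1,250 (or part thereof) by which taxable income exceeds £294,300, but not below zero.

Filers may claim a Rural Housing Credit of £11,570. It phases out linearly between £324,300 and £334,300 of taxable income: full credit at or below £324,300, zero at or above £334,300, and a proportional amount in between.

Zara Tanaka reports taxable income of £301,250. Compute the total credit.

Education Credit: income exceeds £294,300 by £6,950, which is 6 full-or-partial £1,250 increments; reduction = 6 × £35 = £210, leaving £911.
Rural Housing Credit: £301,250 is at or below the £324,300 threshold, so the full £11,570 applies.
Total: £911 + £11,570 = £12,481.

£12,481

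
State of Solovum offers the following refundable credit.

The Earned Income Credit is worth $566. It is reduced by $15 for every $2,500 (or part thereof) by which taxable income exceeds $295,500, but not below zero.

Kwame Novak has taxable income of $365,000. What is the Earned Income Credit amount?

Earned Income Credit: income exceeds $295,500 by $69,500, which is 28 full-or-partial $2,500 increments; reduction = 28 × $15 = $420, leaving $146.

$146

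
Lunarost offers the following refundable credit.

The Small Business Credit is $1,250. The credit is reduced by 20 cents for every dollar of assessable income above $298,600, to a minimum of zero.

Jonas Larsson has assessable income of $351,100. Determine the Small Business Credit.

Small Business Credit: 20% of the $52,500 excess over $298,600 is $10,500 ≥ base, so the credit is $0.

$0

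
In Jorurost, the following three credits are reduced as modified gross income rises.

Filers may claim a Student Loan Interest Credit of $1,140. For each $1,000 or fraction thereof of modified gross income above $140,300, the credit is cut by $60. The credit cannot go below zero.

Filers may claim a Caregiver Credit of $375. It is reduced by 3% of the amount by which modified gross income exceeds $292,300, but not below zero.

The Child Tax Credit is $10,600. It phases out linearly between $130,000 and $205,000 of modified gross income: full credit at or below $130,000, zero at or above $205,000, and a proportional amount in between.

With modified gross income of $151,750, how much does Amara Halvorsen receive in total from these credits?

$8,321

Student Loan Interest Credit: income exceeds $140,300 by $11,450, which is 12 full-or-partial $1,000 increments; reduction = 12 × $60 = $720, leaving $420.
Caregiver Credit: $151,750 is at or below the $292,300 threshold, so the full $375 applies.
Child Tax Credit: $151,750 is $21,750 into a $75,000 phase-out range, leaving 53,250/75,000 of the credit: $10,600 × 53,250/75,000 = $7,526.
Total: $420 + $375 + $7,526 = $8,321.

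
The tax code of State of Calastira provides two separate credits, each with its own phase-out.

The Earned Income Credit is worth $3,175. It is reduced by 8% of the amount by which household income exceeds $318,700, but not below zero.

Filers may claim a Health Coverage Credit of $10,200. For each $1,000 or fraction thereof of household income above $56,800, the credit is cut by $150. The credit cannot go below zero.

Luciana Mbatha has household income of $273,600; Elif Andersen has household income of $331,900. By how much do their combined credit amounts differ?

Luciana ($273,600): Earned Income Credit: $273,600 is at or below the $318,700 threshold, so the full $3,175 applies. Health Coverage Credit: income exceeds $56,800 by $216,800 → 217 increments × $150 = $32,550 ≥ base, so the credit is $0. total $3,175 + $0 = $3,175
Elif ($331,900): Earned Income Credit: 8% of the $13,200 excess over $318,700 is $1,056; credit = $3,175 − $1,056 = $2,119. Health Coverage Credit: income exceeds $56,800 by $275,100 → 276 increments × $150 = $41,400 ≥ base, so the credit is $0. total $2,119 + $0 = $2,119
Difference: |$3,175 − $2,119| = $1,056.

$1,056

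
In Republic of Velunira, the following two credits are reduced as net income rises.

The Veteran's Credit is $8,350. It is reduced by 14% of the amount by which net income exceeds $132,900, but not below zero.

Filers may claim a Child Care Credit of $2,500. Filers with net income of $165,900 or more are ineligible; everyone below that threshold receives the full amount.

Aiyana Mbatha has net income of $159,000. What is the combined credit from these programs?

$7,196

Veteran's Credit: 14% of the $26,100 excess over $132,900 is $3,654; credit = $8,350 − $3,654 = $4,696.
Child Care Credit: $159,000 is below the $165,900 cutoff, so the full $2,500 applies.
Total: $4,696 + $2,500 = $7,196.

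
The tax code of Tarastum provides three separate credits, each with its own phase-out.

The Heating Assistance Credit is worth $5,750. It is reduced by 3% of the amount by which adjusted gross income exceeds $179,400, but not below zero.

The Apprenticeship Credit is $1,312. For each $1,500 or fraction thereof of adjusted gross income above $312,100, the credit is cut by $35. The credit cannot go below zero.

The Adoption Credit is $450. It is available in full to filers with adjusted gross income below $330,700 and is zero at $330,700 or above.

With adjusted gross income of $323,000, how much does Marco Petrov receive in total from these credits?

Heating Assistance Credit: 3% of the $143,600 excess over $179,400 is $4,308; credit = $5,750 − $4,308 = $1,442.
Apprenticeship Credit: income exceeds $312,100 by $10,900, which is 8 full-or-partial $1,500 increments; reduction = 8 × $35 = $280, leaving $1,032.
Adoption Credit: $323,000 is below the $330,700 cutoff, so the full $450 applies.
Total: $1,442 + $1,032 + $450 = $2,924.

$2,924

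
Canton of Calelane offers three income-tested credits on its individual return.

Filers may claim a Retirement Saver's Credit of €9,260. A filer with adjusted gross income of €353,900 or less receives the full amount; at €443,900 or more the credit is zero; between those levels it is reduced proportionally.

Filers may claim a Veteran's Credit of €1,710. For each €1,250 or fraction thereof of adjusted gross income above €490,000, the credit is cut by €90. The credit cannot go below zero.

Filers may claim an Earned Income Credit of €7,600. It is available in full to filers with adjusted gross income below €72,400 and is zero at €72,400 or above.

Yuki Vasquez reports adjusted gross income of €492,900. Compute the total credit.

Retirement Saver's Credit: €492,900 is at or above €443,900, so the credit is €0.
Veteran's Credit: income exceeds €490,000 by €2,900, which is 3 full-or-partial €1,250 increments; reduction = 3 × €90 = €270, leaving €1,440.
Earned Income Credit: €492,900 meets or exceeds the €72,400 cutoff, so the credit is €0.
Total: €0 + €1,440 + €0 = €1,440.

€1,440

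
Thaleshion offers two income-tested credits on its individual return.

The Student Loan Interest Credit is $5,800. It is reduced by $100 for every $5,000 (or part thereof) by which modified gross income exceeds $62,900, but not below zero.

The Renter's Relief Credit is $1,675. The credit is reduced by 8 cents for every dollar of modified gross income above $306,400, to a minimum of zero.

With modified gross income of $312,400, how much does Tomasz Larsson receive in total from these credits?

Student Loan Interest Credit: income exceeds $62,900 by $249,500, which is 50 full-or-partial $5,000 increments; reduction = 50 × $100 = $5,000, leaving $800.
Renter's Relief Credit: 8% of the $6,000 excess over $306,400 is $480; credit = $1,675 − $480 = $1,195.
Total: $800 + $1,195 = $1,995.

$1,995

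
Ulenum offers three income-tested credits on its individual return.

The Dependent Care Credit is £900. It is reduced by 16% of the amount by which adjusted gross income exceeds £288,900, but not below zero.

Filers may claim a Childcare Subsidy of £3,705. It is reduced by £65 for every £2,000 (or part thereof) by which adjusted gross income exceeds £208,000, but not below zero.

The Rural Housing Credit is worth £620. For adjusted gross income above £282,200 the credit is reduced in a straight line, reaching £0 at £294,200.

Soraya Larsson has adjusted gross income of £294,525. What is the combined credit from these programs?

£845

Dependent Care Credit: 16% of the £5,625 excess over £288,900 is £900 ≥ base, so the credit is £0.
Childcare Subsidy: income exceeds £208,000 by £86,525, which is 44 full-or-partial £2,000 increments; reduction = 44 × £65 = £2,860, leaving £845.
Rural Housing Credit: £294,525 is at or above £294,200, so the credit is £0.
Total: £0 + £845 + £0 = £845.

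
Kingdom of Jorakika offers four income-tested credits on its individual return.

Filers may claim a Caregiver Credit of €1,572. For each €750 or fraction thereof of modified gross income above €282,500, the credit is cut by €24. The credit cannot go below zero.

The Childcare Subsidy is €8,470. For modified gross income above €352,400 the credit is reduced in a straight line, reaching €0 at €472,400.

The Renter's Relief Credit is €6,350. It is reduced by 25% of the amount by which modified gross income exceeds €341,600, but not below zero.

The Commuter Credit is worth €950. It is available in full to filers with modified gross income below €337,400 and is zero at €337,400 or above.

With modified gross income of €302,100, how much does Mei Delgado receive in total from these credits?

€16,694

Caregiver Credit: income exceeds €282,500 by €19,600, which is 27 full-or-partial €750 increments; reduction = 27 × €24 = €648, leaving €924.
Childcare Subsidy: €302,100 is at or below the €352,400 threshold, so the full €8,470 applies.
Renter's Relief Credit: €302,100 is at or below the €341,600 threshold, so the full €6,350 applies.
Commuter Credit: €302,100 is below the €337,400 cutoff, so the full €950 applies.
Total: €924 + €8,470 + €6,350 + €950 = €16,694.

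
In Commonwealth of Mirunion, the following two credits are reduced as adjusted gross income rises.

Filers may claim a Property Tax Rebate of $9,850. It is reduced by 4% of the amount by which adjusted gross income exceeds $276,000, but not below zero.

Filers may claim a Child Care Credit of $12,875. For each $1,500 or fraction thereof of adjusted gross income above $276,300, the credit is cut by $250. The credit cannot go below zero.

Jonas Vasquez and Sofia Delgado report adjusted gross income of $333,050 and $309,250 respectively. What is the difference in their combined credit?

$4,952

Jonas ($333,050): Property Tax Rebate: 4% of the $57,050 excess over $276,000 is $2,282; credit = $9,850 − $2,282 = $7,568. Child Care Credit: income exceeds $276,300 by $56,750, which is 38 full-or-partial $1,500 increments; reduction = 38 × $250 = $9,500, leaving $3,375. total $7,568 + $3,375 = $10,943
Sofia ($309,250): Property Tax Rebate: 4% of the $33,250 excess over $276,000 is $1,330; credit = $9,850 − $1,330 = $8,520. Child Care Credit: income exceeds $276,300 by $32,950, which is 22 full-or-partial $1,500 increments; reduction = 22 × $250 = $5,500, leaving $7,375. total $8,520 + $7,375 = $15,895
Difference: |$10,943 − $15,895| = $4,952.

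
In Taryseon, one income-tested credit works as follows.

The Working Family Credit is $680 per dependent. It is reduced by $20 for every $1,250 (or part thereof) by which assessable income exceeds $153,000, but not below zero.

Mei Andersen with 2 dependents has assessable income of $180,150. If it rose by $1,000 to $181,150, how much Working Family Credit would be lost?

$20

At $180,150 — base = 2 × $680 = $1,360. income exceeds $153,000 by $27,150, which is 22 full-or-partial $1,250 increments; reduction = 22 × $20 = $440, leaving $920.
At $181,150 — base = 2 × $680 = $1,360. income exceeds $153,000 by $28,150, which is 23 full-or-partial $1,250 increments; reduction = 23 × $20 = $460, leaving $900.
Lost: $920 − $900 = $20.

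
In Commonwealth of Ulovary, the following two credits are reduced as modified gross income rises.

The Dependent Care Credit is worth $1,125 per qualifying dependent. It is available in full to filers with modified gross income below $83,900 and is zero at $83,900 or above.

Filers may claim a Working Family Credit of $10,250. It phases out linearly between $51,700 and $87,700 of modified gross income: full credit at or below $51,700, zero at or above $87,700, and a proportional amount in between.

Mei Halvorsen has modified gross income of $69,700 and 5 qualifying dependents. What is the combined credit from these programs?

Dependent Care Credit: base = 5 × $1,125 = $5,625. $69,700 is below the $83,900 cutoff, so the full $5,625 applies.
Working Family Credit: $69,700 is $18,000 into a $36,000 phase-out range, leaving 18,000/36,000 of the credit: $10,250 × 18,000/36,000 = $5,125.
Total: $5,625 + $5,125 = $10,750.

$10,750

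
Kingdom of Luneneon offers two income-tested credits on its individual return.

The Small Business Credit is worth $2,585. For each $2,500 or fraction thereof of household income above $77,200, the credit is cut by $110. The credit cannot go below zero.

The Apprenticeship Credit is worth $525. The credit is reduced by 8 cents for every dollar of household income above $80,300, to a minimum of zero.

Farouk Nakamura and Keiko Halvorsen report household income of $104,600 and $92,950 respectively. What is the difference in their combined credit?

$440

Farouk ($104,600): Small Business Credit: income exceeds $77,200 by $27,400, which is 11 full-or-partial $2,500 increments; reduction = 11 × $110 = $1,210, leaving $1,375. Apprenticeship Credit: 8% of the $24,300 excess over $80,300 is $1,944 ≥ base, so the credit is $0. total $1,375 + $0 = $1,375
Keiko ($92,950): Small Business Credit: income exceeds $77,200 by $15,750, which is 7 full-or-partial $2,500 increments; reduction = 7 × $110 = $770, leaving $1,815. Apprenticeship Credit: 8% of the $12,650 excess over $80,300 is $1,012 ≥ base, so the credit is $0. total $1,815 + $0 = $1,815
Difference: |$1,375 − $1,815| = $440.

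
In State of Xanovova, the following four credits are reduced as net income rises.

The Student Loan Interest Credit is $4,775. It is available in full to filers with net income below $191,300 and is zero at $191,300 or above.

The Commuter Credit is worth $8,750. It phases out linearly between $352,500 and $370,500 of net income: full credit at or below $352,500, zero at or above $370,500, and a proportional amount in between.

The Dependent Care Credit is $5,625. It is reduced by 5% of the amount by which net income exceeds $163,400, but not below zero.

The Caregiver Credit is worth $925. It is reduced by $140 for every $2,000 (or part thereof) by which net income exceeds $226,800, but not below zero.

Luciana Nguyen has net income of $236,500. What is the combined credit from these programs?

Student Loan Interest Credit: $236,500 meets or exceeds the $191,300 cutoff, so the credit is $0.
Commuter Credit: $236,500 is at or below the $352,500 threshold, so the full $8,750 applies.
Dependent Care Credit: 5% of the $73,100 excess over $163,400 is $3,655; credit = $5,625 − $3,655 = $1,970.
Caregiver Credit: income exceeds $226,800 by $9,700, which is 5 full-or-partial $2,000 increments; reduction = 5 × $140 = $700, leaving $225.
Total: $0 + $8,750 + $1,970 + $225 = $10,945.

$10,945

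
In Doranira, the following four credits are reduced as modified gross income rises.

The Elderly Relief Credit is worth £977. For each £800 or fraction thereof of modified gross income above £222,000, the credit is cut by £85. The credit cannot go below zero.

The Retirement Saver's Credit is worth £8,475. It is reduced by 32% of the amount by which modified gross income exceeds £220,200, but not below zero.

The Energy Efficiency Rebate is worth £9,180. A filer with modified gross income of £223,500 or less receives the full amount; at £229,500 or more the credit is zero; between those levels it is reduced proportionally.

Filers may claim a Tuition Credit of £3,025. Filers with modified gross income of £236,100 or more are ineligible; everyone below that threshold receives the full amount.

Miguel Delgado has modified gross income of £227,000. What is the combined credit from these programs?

£13,531

Elderly Relief Credit: income exceeds £222,000 by £5,000, which is 7 full-or-partial £800 increments; reduction = 7 × £85 = £595, leaving £382.
Retirement Saver's Credit: 32% of the £6,800 excess over £220,200 is £2,176; credit = £8,475 − £2,176 = £6,299.
Energy Efficiency Rebate: £227,000 is £3,500 into a £6,000 phase-out range, leaving 2,500/6,000 of the credit: £9,180 × 2,500/6,000 = £3,825.
Tuition Credit: £227,000 is below the £236,100 cutoff, so the full £3,025 applies.
Total: £382 + £6,299 + £3,825 + £3,025 = £13,531.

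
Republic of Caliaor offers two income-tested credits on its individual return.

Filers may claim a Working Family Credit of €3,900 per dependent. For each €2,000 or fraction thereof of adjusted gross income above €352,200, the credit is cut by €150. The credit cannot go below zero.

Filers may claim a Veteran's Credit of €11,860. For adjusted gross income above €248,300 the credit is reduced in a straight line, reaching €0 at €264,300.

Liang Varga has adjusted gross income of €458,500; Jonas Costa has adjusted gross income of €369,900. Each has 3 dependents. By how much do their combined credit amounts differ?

Liang (€458,500): Working Family Credit: base = 3 × €3,900 = €11,700. income exceeds €352,200 by €106,300, which is 54 full-or-partial €2,000 increments; reduction = 54 × €150 = €8,100, leaving €3,600. Veteran's Credit: €458,500 is at or above €264,300, so the credit is €0. total €3,600 + €0 = €3,600
Jonas (€369,900): Working Family Credit: base = 3 × €3,900 = €11,700. income exceeds €352,200 by €17,700, which is 9 full-or-partial €2,000 increments; reduction = 9 × €150 = €1,350, leaving €10,350. Veteran's Credit: €369,900 is at or above €264,300, so the credit is €0. total €10,350 + €0 = €10,350
Difference: |€3,600 − €10,350| = €6,750.

€6,750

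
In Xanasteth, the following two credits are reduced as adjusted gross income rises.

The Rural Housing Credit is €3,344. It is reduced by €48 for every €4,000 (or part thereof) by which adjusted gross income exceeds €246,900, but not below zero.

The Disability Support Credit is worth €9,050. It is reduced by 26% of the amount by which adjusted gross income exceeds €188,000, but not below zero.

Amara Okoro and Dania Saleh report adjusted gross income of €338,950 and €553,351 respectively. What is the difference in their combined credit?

€2,192

Amara (€338,950): Rural Housing Credit: income exceeds €246,900 by €92,050, which is 24 full-or-partial €4,000 increments; reduction = 24 × €48 = €1,152, leaving €2,192. Disability Support Credit: 26% of the €150,950 excess over €188,000 is €39,247 ≥ base, so the credit is €0. total €2,192 + €0 = €2,192
Dania (€553,351): Rural Housing Credit: income exceeds €246,900 by €306,451 → 77 increments × €48 = €3,696 ≥ base, so the credit is €0. Disability Support Credit: 26% of the €365,351 excess over €188,000 is €94,991.26 ≥ base, so the credit is €0. total €0 + €0 = €0
Difference: |€2,192 − €0| = €2,192.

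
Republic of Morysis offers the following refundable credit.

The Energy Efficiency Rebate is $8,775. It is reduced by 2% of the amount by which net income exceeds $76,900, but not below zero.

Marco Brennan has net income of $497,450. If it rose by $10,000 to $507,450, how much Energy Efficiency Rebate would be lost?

$200

At $497,450 — 2% of the $420,550 excess over $76,900 is $8,411; credit = $8,775 − $8,411 = $364.
At $507,450 — 2% of the $430,550 excess over $76,900 is $8,611; credit = $8,775 − $8,611 = $164.
Lost: $364 − $164 = $200.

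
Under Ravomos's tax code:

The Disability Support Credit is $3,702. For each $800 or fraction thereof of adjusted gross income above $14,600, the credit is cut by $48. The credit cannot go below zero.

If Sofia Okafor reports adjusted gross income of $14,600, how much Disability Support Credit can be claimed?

Disability Support Credit: $14,600 is at or below the $14,600 threshold, so the full $3,702 applies.

$3,702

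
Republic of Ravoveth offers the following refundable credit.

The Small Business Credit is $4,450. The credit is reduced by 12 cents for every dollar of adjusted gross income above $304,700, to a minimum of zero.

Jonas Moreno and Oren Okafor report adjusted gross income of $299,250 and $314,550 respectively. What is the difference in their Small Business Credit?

Jonas ($299,250): Small Business Credit: $299,250 is at or below the $304,700 threshold, so the full $4,450 applies.
Oren ($314,550): Small Business Credit: 12% of the $9,850 excess over $304,700 is $1,182; credit = $4,450 − $1,182 = $3,268.
Difference: |$4,450 − $3,268| = $1,182.

$1,182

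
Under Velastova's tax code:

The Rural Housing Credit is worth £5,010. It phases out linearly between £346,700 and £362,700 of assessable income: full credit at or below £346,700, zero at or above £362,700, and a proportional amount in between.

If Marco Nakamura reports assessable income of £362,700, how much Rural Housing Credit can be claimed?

Rural Housing Credit: £362,700 is at or above £362,700, so the credit is £0.

£0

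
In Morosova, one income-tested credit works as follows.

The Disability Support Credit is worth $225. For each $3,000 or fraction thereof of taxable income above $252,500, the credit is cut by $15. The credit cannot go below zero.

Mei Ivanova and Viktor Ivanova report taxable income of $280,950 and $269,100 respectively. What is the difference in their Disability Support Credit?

$60

Mei ($280,950): Disability Support Credit: income exceeds $252,500 by $28,450, which is 10 full-or-partial $3,000 increments; reduction = 10 × $15 = $150, leaving $75.
Viktor ($269,100): Disability Support Credit: income exceeds $252,500 by $16,600, which is 6 full-or-partial $3,000 increments; reduction = 6 × $15 = $90, leaving $135.
Difference: |$75 − $135| = $60.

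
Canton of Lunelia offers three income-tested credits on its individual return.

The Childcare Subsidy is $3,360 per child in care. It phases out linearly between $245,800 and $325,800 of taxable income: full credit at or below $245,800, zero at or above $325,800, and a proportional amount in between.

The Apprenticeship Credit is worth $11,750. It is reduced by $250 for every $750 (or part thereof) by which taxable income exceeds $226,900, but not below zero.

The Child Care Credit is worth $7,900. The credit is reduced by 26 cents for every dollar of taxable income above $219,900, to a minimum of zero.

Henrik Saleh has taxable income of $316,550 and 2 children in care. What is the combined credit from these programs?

Childcare Subsidy: base = 2 × $3,360 = $6,720. $316,550 is $70,750 into a $80,000 phase-out range, leaving 9,250/80,000 of the credit: $6,720 × 9,250/80,000 = $777.
Apprenticeship Credit: income exceeds $226,900 by $89,650 → 120 increments × $250 = $30,000 ≥ base, so the credit is $0.
Child Care Credit: 26% of the $96,650 excess over $219,900 is $25,129 ≥ base, so the credit is $0.
Total: $777 + $0 + $0 = $777.

$777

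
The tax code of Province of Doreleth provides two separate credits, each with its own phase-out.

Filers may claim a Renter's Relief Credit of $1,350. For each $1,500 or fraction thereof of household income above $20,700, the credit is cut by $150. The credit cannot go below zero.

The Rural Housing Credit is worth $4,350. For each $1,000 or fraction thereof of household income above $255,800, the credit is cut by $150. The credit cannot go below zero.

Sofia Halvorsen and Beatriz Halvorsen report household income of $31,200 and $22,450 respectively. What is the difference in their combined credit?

$750

Sofia ($31,200): Renter's Relief Credit: income exceeds $20,700 by $10,500, which is 7 full-or-partial $1,500 increments; reduction = 7 × $150 = $1,050, leaving $300. Rural Housing Credit: $31,200 is at or below the $255,800 threshold, so the full $4,350 applies. total $300 + $4,350 = $4,650
Beatriz ($22,450): Renter's Relief Credit: income exceeds $20,700 by $1,750, which is 2 full-or-partial $1,500 increments; reduction = 2 × $150 = $300, leaving $1,050. Rural Housing Credit: $22,450 is at or below the $255,800 threshold, so the full $4,350 applies. total $1,050 + $4,350 = $5,400
Difference: |$4,650 − $5,400| = $750.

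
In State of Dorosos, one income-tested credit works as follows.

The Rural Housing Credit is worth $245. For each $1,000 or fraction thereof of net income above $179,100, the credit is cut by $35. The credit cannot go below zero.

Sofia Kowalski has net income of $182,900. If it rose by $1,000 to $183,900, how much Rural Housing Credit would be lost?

$35

At $182,900 — income exceeds $179,100 by $3,800, which is 4 full-or-partial $1,000 increments; reduction = 4 × $35 = $140, leaving $105.
At $183,900 — income exceeds $179,100 by $4,800, which is 5 full-or-partial $1,000 increments; reduction = 5 × $35 = $175, leaving $70.
Lost: $105 − $70 = $35.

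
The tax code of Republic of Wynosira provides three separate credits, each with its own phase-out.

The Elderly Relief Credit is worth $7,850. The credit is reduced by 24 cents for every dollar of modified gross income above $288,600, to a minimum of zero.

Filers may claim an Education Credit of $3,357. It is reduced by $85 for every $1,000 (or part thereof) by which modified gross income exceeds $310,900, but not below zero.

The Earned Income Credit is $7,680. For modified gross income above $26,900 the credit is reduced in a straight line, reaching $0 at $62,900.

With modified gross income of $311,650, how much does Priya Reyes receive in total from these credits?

$5,590

Elderly Relief Credit: 24% of the $23,050 excess over $288,600 is $5,532; credit = $7,850 − $5,532 = $2,318.
Education Credit: income exceeds $310,900 by $750, which is 1 full-or-partial $1,000 increment; reduction = 1 × $85 = $85, leaving $3,272.
Earned Income Credit: $311,650 is at or above $62,900, so the credit is $0.
Total: $2,318 + $3,272 + $0 = $5,590.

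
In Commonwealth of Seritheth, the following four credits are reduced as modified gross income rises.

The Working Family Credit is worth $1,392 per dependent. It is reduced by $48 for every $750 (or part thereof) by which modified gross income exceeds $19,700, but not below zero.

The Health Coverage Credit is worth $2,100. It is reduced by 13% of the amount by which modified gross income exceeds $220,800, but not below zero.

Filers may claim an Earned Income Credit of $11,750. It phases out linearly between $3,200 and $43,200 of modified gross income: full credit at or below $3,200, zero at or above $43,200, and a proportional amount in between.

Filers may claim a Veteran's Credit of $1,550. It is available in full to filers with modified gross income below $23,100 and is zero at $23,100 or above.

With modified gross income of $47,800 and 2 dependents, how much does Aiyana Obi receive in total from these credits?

$3,060

Working Family Credit: base = 2 × $1,392 = $2,784. income exceeds $19,700 by $28,100, which is 38 full-or-partial $750 increments; reduction = 38 × $48 = $1,824, leaving $960.
Health Coverage Credit: $47,800 is at or below the $220,800 threshold, so the full $2,100 applies.
Earned Income Credit: $47,800 is at or above $43,200, so the credit is $0.
Veteran's Credit: $47,800 meets or exceeds the $23,100 cutoff, so the credit is $0.
Total: $960 + $2,100 + $0 + $0 = $3,060.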